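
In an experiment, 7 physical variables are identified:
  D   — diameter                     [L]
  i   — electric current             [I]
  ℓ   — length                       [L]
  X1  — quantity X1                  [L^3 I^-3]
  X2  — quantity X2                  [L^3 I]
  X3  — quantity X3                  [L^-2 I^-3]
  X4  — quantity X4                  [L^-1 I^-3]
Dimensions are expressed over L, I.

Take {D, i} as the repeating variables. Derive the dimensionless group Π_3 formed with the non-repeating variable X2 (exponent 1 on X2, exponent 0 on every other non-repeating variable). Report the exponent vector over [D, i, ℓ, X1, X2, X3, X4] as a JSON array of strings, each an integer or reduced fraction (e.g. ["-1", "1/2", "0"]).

["-3", "-1", "0", "0", "1", "0", "0"]

Write exponents as rows L,I / cols D,i,ℓ,X1,X2,X3,X4:
  L: [ 1  0  1  3  3 -2 -1]
  I: [ 0  1  0 -3  1 -3 -3]
Echelon form has 2 nonzero rows (pivots: D,i)
Repeat: D,i; free: ℓ,X1,X2,X3,X4
RREF:
  r0: [   1    0    1    3    3   -2   -1]
  r1: [   0    1    0   -3    1   -3   -3]
Fix exponent of X2 at 1, ℓ at 0, X1 at 0, X3 at 0, X4 at 0; solve each RREF row for its pivot's exponent:
  r0: exp(D) + (3)·1 = 0 ⇒ exp(D) = -3
  r1: exp(i) + (1)·1 = 0 ⇒ exp(i) = -1
Π_3 = D^-3 · i^-1 · X2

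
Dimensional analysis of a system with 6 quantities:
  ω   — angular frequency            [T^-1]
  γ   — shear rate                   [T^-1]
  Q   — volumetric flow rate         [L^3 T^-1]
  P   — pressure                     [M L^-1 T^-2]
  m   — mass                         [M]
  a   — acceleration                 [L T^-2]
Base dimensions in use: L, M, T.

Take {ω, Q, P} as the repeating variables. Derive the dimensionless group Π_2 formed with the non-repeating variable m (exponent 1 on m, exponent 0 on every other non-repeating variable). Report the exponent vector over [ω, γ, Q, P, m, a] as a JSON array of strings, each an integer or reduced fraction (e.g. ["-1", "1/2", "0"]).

Dimensional matrix (L×M×T by ω×γ×Q×P×m×a):
  L: [ 0  0  3 -1  0  1]
  M: [ 0  0  0  1  1  0]
  T: [-1 -1 -1 -2  0 -2]
RREF → pivots at {ω,Q,P} ⇒ r = 3
Repeat: ω,Q,P; free: γ,m,a
RREF:
  r0: [   1    1    0    0 -7/3  5/3]
  r1: [   0    0    1    0  1/3  1/3]
  r2: [   0    0    0    1    1    0]
Fix exponent of m at 1, γ at 0, a at 0; solve each RREF row for its pivot's exponent:
  r0: exp(ω) + (-7/3)·1 = 0 ⇒ exp(ω) = 7/3
  r1: exp(Q) + (1/3)·1 = 0 ⇒ exp(Q) = -1/3
  r2: exp(P) + (1)·1 = 0 ⇒ exp(P) = -1
Π_2 = ω^(7/3) · Q^(-1/3) · P^-1 · m

["7/3", "0", "-1/3", "-1", "1", "0"]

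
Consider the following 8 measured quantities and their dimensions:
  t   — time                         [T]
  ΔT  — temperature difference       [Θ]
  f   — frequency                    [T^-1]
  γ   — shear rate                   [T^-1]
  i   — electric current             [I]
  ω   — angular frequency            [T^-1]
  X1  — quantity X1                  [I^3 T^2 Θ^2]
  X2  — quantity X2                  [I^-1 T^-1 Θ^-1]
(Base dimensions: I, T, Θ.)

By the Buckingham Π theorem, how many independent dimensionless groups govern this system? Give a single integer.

Exponent matrix [I,T,Θ] × [t,ΔT,f,γ,i,ω,X1,X2]:
  I: [ 0  0  0  0  1  0  3 -1]
  T: [ 1  0 -1 -1  0 -1  2 -1]
  Θ: [ 0  1  0  0  0  0  2 -1]
Row reduction gives pivot columns t,ΔT,i; rank = 3
n=8, r=3 ⇒ 5 dimensionless groups

5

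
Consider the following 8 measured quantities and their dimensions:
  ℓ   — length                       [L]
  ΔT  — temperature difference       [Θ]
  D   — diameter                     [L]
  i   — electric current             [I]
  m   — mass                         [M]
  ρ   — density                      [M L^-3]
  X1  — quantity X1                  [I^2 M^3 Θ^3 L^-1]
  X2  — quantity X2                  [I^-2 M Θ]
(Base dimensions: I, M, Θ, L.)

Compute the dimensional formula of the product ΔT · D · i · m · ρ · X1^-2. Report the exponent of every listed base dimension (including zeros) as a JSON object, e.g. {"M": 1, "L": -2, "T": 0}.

Dimensional matrix (I×M×Θ×L by ℓ×ΔT×D×i×m×ρ×X1×X2):
  I: [ 0  0  0  1  0  0  2 -2]
  M: [ 0  0  0  0  1  1  3  1]
  Θ: [ 0  1  0  0  0  0  3  1]
  L: [ 1  0  1  0  0 -3 -1  0]
  [I]: (1)·0+(1)·0+(1)·1+(1)·0+(1)·0+(-2)·2 = -3
  [M]: (1)·0+(1)·0+(1)·0+(1)·1+(1)·1+(-2)·3 = -4
  [Θ]: (1)·1+(1)·0+(1)·0+(1)·0+(1)·0+(-2)·3 = -5
  [L]: (1)·0+(1)·1+(1)·0+(1)·0+(1)·-3+(-2)·-1 = 0
⇒ I^-3 M^-4 Θ^-5

{"I": -3, "M": -4, "Θ": -5, "L": 0}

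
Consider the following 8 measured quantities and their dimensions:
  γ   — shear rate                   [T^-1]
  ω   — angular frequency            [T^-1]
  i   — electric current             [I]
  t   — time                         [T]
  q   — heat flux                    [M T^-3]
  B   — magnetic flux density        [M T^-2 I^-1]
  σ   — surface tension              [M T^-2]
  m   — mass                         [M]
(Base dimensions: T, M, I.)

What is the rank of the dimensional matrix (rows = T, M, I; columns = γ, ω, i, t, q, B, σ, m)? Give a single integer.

3

Write exponents as rows T,M,I / cols γ,ω,i,t,q,B,σ,m:
  T: [-1 -1  0  1 -3 -2 -2  0]
  M: [ 0  0  0  0  1  1  1  1]
  I: [ 0  0  1  0  0 -1  0  0]
Echelon form has 3 nonzero rows (pivots: γ,i,q)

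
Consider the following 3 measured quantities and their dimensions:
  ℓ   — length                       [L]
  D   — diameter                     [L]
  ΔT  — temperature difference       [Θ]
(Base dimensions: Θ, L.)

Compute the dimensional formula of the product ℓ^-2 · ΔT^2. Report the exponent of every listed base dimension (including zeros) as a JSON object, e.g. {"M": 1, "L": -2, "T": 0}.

Dimensional matrix (Θ×L by ℓ×D×ΔT):
  Θ: [ 0  0  1]
  L: [ 1  1  0]
  [Θ]: (-2)·0+(2)·1 = 2
  [L]: (-2)·1+(2)·0 = -2
⇒ Θ^2 L^-2

{"Θ": 2, "L": -2}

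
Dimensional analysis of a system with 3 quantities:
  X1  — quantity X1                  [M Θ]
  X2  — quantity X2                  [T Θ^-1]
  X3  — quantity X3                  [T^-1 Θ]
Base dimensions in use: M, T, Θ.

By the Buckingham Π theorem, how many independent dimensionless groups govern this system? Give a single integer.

Write exponents as rows M,T,Θ / cols X1,X2,X3:
  M: [ 1  0  0]
  T: [ 0  1 -1]
  Θ: [ 1 -1  1]
RREF → pivots at {X1,X2} ⇒ r = 2
3 vars − rank 2 = 1 Π group

1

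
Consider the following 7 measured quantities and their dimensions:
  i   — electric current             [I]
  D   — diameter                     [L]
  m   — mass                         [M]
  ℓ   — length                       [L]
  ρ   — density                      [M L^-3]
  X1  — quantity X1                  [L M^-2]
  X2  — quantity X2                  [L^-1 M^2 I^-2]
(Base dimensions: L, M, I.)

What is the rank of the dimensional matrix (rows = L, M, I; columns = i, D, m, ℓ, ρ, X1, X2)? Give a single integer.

3

Dimensional matrix (L×M×I by i×D×m×ℓ×ρ×X1×X2):
  L: [ 0  1  0  1 -3  1 -1]
  M: [ 0  0  1  0  1 -2  2]
  I: [ 1  0  0  0  0  0 -2]
Row reduction gives pivot columns i,D,m; rank = 3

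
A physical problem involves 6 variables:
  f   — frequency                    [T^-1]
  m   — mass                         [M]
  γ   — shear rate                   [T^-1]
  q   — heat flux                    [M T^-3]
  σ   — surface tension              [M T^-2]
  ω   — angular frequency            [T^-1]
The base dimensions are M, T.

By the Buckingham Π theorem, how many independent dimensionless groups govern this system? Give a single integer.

Dimensional matrix (M×T by f×m×γ×q×σ×ω):
  M: [ 0  1  0  1  1  0]
  T: [-1  0 -1 -3 -2 -1]
Echelon form has 2 nonzero rows (pivots: f,m)
n=6, r=2 ⇒ 4 dimensionless groups

4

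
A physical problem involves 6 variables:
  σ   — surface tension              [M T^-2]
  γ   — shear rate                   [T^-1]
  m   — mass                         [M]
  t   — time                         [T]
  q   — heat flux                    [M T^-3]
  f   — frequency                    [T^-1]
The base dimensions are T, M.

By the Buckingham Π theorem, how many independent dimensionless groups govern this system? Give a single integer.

Dimensional matrix (T×M by σ×γ×m×t×q×f):
  T: [-2 -1  0  1 -3 -1]
  M: [ 1  0  1  0  1  0]
Echelon form has 2 nonzero rows (pivots: σ,γ)
n=6, r=2 ⇒ 4 dimensionless groups

4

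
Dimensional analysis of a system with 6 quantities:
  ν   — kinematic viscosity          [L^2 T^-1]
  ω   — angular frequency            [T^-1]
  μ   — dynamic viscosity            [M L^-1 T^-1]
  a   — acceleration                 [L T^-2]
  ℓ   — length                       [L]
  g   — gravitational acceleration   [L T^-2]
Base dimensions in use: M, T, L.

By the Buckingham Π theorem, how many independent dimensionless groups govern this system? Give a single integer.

3

Exponent matrix [M,T,L] × [ν,ω,μ,a,ℓ,g]:
  M: [ 0  0  1  0  0  0]
  T: [-1 -1 -1 -2  0 -2]
  L: [ 2  0 -1  1  1  1]
RREF → pivots at {ν,ω,μ} ⇒ r = 3
6 vars − rank 3 = 3 Π groups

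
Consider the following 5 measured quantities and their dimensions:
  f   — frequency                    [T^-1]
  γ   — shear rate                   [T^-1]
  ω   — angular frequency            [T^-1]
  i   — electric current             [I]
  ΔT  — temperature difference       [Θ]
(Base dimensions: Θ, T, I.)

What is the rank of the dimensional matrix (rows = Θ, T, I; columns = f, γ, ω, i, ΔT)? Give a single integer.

Exponent matrix [Θ,T,I] × [f,γ,ω,i,ΔT]:
  Θ: [ 0  0  0  0  1]
  T: [-1 -1 -1  0  0]
  I: [ 0  0  0  1  0]
Echelon form has 3 nonzero rows (pivots: f,i,ΔT)

3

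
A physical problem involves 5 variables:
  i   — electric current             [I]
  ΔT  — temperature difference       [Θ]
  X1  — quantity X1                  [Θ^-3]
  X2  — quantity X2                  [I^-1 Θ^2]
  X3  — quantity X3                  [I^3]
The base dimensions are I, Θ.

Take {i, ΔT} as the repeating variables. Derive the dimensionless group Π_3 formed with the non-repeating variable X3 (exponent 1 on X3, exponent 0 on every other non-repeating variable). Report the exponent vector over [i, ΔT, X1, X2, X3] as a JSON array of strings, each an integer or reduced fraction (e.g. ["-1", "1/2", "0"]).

Exponent matrix [I,Θ] × [i,ΔT,X1,X2,X3]:
  I: [ 1  0  0 -1  3]
  Θ: [ 0  1 -3  2  0]
Echelon form has 2 nonzero rows (pivots: i,ΔT)
Pivot set = {i,ΔT}, free = {X1,X2,X3}
RREF:
  r0: [   1    0    0   -1    3]
  r1: [   0    1   -3    2    0]
Fix exponent of X3 at 1, X1 at 0, X2 at 0; solve each RREF row for its pivot's exponent:
  r0: exp(i) + (3)·1 = 0 ⇒ exp(i) = -3
  r1: exp(ΔT) + (0)·1 = 0 ⇒ exp(ΔT) = 0
Π_3 = i^-3 · X3

["-3", "0", "0", "0", "1"]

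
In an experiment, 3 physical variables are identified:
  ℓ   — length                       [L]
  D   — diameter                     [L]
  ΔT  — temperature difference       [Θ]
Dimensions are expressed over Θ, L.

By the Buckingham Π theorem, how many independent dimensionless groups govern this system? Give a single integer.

Dimensional matrix (Θ×L by ℓ×D×ΔT):
  Θ: [ 0  0  1]
  L: [ 1  1  0]
Echelon form has 2 nonzero rows (pivots: ℓ,ΔT)
3 vars − rank 2 = 1 Π group

1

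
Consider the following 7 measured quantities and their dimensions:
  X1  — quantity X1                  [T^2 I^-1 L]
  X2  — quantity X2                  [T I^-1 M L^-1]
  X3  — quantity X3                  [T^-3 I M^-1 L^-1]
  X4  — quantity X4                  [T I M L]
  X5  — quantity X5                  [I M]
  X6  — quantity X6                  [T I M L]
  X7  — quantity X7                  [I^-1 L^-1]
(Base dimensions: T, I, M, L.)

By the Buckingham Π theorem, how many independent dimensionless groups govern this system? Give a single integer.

4

Dimensional matrix (T×I×M×L by X1×X2×X3×X4×X5×X6×X7):
  T: [ 2  1 -3  1  0  1  0]
  I: [-1 -1  1  1  1  1 -1]
  M: [ 0  1 -1  1  1  1  0]
  L: [ 1 -1 -1  1  0  1 -1]
RREF → pivots at {X1,X2,X3} ⇒ r = 3
n=7, r=3 ⇒ 4 dimensionless groups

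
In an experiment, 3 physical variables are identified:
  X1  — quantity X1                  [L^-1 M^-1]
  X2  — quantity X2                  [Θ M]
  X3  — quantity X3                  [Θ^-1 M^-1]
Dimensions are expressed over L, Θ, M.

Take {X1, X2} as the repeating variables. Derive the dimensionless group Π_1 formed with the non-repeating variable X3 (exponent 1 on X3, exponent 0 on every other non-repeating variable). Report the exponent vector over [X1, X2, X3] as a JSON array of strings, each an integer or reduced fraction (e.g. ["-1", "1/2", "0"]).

Write exponents as rows L,Θ,M / cols X1,X2,X3:
  L: [-1  0  0]
  Θ: [ 0  1 -1]
  M: [-1  1 -1]
Row reduction gives pivot columns X1,X2; rank = 2
Pivot set = {X1,X2}, free = {X3}
RREF:
  r0: [   1    0    0]
  r1: [   0    1   -1]
  r2: [   0    0    0]
Fix exponent of X3 at 1; solve each RREF row for its pivot's exponent:
  r0: exp(X1) + (0)·1 = 0 ⇒ exp(X1) = 0
  r1: exp(X2) + (-1)·1 = 0 ⇒ exp(X2) = 1
Π_1 = X2 · X3

["0", "1", "1"]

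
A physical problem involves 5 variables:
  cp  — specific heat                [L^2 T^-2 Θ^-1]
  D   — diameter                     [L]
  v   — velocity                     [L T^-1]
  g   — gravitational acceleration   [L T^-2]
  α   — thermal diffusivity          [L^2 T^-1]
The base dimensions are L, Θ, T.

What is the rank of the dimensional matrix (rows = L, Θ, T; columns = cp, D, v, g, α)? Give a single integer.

Exponent matrix [L,Θ,T] × [cp,D,v,g,α]:
  L: [ 2  1  1  1  2]
  Θ: [-1  0  0  0  0]
  T: [-2  0 -1 -2 -1]
RREF → pivots at {cp,D,v} ⇒ r = 3

3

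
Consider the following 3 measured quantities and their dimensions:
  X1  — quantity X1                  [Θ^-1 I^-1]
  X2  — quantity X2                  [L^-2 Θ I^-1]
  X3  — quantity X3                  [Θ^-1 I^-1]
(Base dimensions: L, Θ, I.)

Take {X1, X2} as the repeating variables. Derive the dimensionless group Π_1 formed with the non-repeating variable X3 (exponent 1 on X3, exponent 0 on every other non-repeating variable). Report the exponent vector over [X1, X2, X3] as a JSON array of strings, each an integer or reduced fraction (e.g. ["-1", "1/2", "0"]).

["-1", "0", "1"]

Exponent matrix [L,Θ,I] × [X1,X2,X3]:
  L: [ 0 -2  0]
  Θ: [-1  1 -1]
  I: [-1 -1 -1]
Echelon form has 2 nonzero rows (pivots: X1,X2)
Pivot set = {X1,X2}, free = {X3}
RREF:
  r0: [   1    0    1]
  r1: [   0    1    0]
  r2: [   0    0    0]
Fix exponent of X3 at 1; solve each RREF row for its pivot's exponent:
  r0: exp(X1) + (1)·1 = 0 ⇒ exp(X1) = -1
  r1: exp(X2) + (0)·1 = 0 ⇒ exp(X2) = 0
Π_1 = X1^-1 · X3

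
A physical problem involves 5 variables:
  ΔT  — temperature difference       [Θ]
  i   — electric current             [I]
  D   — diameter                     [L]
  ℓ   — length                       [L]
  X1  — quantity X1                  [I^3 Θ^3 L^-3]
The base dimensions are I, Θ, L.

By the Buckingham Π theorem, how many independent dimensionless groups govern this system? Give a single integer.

2

Dimensional matrix (I×Θ×L by ΔT×i×D×ℓ×X1):
  I: [ 0  1  0  0  3]
  Θ: [ 1  0  0  0  3]
  L: [ 0  0  1  1 -3]
Echelon form has 3 nonzero rows (pivots: ΔT,i,D)
n=5, r=3 ⇒ 2 dimensionless groups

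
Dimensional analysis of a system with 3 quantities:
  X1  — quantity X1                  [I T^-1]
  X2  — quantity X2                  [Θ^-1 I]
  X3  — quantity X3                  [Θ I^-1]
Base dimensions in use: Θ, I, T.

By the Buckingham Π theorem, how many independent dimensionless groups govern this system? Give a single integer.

Exponent matrix [Θ,I,T] × [X1,X2,X3]:
  Θ: [ 0 -1  1]
  I: [ 1  1 -1]
  T: [-1  0  0]
Row reduction gives pivot columns X1,X2; rank = 2
3 vars − rank 2 = 1 Π group

1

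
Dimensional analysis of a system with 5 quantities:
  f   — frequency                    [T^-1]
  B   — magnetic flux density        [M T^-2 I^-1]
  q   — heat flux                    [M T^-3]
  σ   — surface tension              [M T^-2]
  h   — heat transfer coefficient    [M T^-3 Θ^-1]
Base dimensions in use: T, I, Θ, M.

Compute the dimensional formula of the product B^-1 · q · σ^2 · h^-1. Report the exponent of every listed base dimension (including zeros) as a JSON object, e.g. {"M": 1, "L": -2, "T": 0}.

{"T": -2, "I": 1, "Θ": 1, "M": 1}

Write exponents as rows T,I,Θ,M / cols f,B,q,σ,h:
  T: [-1 -2 -3 -2 -3]
  I: [ 0 -1  0  0  0]
  Θ: [ 0  0  0  0 -1]
  M: [ 0  1  1  1  1]
  [T]: (-1)·-2+(1)·-3+(2)·-2+(-1)·-3 = -2
  [I]: (-1)·-1+(1)·0+(2)·0+(-1)·0 = 1
  [Θ]: (-1)·0+(1)·0+(2)·0+(-1)·-1 = 1
  [M]: (-1)·1+(1)·1+(2)·1+(-1)·1 = 1
⇒ T^-2 I Θ M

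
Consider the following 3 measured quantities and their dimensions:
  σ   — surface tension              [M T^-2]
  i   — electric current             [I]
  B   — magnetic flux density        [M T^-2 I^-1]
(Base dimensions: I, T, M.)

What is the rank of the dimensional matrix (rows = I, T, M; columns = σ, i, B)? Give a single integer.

Dimensional matrix (I×T×M by σ×i×B):
  I: [ 0  1 -1]
  T: [-2  0 -2]
  M: [ 1  0  1]
RREF → pivots at {σ,i} ⇒ r = 2

2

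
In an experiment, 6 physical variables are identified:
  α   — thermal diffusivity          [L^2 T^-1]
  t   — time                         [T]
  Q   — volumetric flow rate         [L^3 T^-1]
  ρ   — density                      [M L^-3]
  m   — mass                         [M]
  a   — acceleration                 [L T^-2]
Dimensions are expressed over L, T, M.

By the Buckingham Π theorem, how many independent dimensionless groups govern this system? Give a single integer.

Dimensional matrix (L×T×M by α×t×Q×ρ×m×a):
  L: [ 2  0  3 -3  0  1]
  T: [-1  1 -1  0  0 -2]
  M: [ 0  0  0  1  1  0]
Row reduction gives pivot columns α,t,ρ; rank = 3
Π count = n − r = 6 − 3 = 3

3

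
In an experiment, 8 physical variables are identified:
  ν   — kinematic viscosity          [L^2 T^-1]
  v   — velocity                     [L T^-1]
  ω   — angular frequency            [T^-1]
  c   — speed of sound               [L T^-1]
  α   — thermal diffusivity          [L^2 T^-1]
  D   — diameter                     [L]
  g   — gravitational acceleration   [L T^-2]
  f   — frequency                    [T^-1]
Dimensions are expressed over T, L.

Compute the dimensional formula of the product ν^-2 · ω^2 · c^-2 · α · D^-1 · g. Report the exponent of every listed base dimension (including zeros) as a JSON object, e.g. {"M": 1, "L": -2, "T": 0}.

Write exponents as rows T,L / cols ν,v,ω,c,α,D,g,f:
  T: [-1 -1 -1 -1 -1  0 -2 -1]
  L: [ 2  1  0  1  2  1  1  0]
  [T]: (-2)·-1+(2)·-1+(-2)·-1+(1)·-1+(-1)·0+(1)·-2 = -1
  [L]: (-2)·2+(2)·0+(-2)·1+(1)·2+(-1)·1+(1)·1 = -4
⇒ T^-1 L^-4

{"T": -1, "L": -4}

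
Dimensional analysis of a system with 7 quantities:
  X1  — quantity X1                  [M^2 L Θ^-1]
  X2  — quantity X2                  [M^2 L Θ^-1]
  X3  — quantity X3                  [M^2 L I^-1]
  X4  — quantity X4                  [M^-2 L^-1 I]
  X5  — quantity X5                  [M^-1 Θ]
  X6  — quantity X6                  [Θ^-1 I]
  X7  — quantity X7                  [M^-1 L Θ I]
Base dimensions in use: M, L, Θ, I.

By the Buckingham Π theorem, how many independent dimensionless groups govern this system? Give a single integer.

4

Write exponents as rows M,L,Θ,I / cols X1,X2,X3,X4,X5,X6,X7:
  M: [ 2  2  2 -2 -1  0 -1]
  L: [ 1  1  1 -1  0  0  1]
  Θ: [-1 -1  0  0  1 -1  1]
  I: [ 0  0 -1  1  0  1  1]
RREF → pivots at {X1,X3,X5} ⇒ r = 3
7 vars − rank 3 = 4 Π groups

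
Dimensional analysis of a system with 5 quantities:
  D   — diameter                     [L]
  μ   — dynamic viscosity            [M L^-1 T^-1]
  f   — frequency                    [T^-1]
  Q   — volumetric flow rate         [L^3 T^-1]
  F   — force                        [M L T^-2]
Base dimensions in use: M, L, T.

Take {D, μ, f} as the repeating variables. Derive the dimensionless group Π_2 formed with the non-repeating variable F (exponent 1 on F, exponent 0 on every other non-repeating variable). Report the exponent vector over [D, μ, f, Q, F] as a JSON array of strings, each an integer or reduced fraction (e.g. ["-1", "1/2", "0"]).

Write exponents as rows M,L,T / cols D,μ,f,Q,F:
  M: [ 0  1  0  0  1]
  L: [ 1 -1  0  3  1]
  T: [ 0 -1 -1 -1 -2]
Echelon form has 3 nonzero rows (pivots: D,μ,f)
Repeat: D,μ,f; free: Q,F
RREF:
  r0: [   1    0    0    3    2]
  r1: [   0    1    0    0    1]
  r2: [   0    0    1    1    1]
Fix exponent of F at 1, Q at 0; solve each RREF row for its pivot's exponent:
  r0: exp(D) + (2)·1 = 0 ⇒ exp(D) = -2
  r1: exp(μ) + (1)·1 = 0 ⇒ exp(μ) = -1
  r2: exp(f) + (1)·1 = 0 ⇒ exp(f) = -1
Π_2 = D^-2 · μ^-1 · f^-1 · F

["-2", "-1", "-1", "0", "1"]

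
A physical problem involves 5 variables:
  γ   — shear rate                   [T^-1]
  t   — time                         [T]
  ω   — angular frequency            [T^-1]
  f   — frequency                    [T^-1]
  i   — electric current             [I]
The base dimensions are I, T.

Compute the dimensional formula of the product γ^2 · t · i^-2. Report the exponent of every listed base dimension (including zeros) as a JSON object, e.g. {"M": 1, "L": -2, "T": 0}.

{"I": -2, "T": -1}

Write exponents as rows I,T / cols γ,t,ω,f,i:
  I: [ 0  0  0  0  1]
  T: [-1  1 -1 -1  0]
  [I]: (2)·0+(1)·0+(-2)·1 = -2
  [T]: (2)·-1+(1)·1+(-2)·0 = -1
⇒ I^-2 T^-1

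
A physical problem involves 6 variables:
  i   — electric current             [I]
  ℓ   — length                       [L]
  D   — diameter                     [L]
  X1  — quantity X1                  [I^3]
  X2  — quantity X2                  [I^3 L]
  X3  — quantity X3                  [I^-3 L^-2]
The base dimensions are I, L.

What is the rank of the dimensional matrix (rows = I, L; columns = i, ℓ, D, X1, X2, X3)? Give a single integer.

2

Dimensional matrix (I×L by i×ℓ×D×X1×X2×X3):
  I: [ 1  0  0  3  3 -3]
  L: [ 0  1  1  0  1 -2]
Row reduction gives pivot columns i,ℓ; rank = 2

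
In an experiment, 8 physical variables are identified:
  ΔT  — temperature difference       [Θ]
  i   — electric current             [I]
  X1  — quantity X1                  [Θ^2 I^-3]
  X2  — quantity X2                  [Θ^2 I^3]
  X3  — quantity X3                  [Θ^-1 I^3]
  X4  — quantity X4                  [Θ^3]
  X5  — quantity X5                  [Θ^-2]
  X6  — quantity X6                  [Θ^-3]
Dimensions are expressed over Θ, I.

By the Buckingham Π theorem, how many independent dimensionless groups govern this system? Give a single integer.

6

Exponent matrix [Θ,I] × [ΔT,i,X1,X2,X3,X4,X5,X6]:
  Θ: [ 1  0  2  2 -1  3 -2 -3]
  I: [ 0  1 -3  3  3  0  0  0]
Echelon form has 2 nonzero rows (pivots: ΔT,i)
8 vars − rank 2 = 6 Π groups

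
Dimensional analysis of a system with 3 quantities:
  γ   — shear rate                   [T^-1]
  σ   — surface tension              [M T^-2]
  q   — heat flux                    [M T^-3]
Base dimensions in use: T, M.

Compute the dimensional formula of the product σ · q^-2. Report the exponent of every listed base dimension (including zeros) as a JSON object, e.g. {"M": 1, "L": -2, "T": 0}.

Write exponents as rows T,M / cols γ,σ,q:
  T: [-1 -2 -3]
  M: [ 0  1  1]
  [T]: (1)·-2+(-2)·-3 = 4
  [M]: (1)·1+(-2)·1 = -1
⇒ T^4 M^-1

{"T": 4, "M": -1}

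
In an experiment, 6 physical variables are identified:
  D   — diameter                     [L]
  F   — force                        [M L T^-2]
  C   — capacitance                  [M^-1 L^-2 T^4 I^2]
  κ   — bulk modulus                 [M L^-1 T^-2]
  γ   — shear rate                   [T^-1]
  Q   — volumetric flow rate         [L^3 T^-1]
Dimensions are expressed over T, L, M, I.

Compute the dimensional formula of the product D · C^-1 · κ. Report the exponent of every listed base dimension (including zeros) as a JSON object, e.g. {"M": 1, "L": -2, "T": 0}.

{"T": -6, "L": 2, "M": 2, "I": -2}

Exponent matrix [T,L,M,I] × [D,F,C,κ,γ,Q]:
  T: [ 0 -2  4 -2 -1 -1]
  L: [ 1  1 -2 -1  0  3]
  M: [ 0  1 -1  1  0  0]
  I: [ 0  0  2  0  0  0]
  [T]: (1)·0+(-1)·4+(1)·-2 = -6
  [L]: (1)·1+(-1)·-2+(1)·-1 = 2
  [M]: (1)·0+(-1)·-1+(1)·1 = 2
  [I]: (1)·0+(-1)·2+(1)·0 = -2
⇒ T^-6 L^2 M^2 I^-2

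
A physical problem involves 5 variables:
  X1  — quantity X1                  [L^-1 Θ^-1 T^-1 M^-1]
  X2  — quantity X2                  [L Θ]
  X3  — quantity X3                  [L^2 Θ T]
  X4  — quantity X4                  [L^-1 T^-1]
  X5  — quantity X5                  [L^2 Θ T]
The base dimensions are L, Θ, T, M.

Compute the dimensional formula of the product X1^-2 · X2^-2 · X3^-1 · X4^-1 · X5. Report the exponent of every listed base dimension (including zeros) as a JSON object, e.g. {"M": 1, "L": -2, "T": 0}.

{"L": 1, "Θ": 0, "T": 3, "M": 2}

Exponent matrix [L,Θ,T,M] × [X1,X2,X3,X4,X5]:
  L: [-1  1  2 -1  2]
  Θ: [-1  1  1  0  1]
  T: [-1  0  1 -1  1]
  M: [-1  0  0  0  0]
  [L]: (-2)·-1+(-2)·1+(-1)·2+(-1)·-1+(1)·2 = 1
  [Θ]: (-2)·-1+(-2)·1+(-1)·1+(-1)·0+(1)·1 = 0
  [T]: (-2)·-1+(-2)·0+(-1)·1+(-1)·-1+(1)·1 = 3
  [M]: (-2)·-1+(-2)·0+(-1)·0+(-1)·0+(1)·0 = 2
⇒ L T^3 M^2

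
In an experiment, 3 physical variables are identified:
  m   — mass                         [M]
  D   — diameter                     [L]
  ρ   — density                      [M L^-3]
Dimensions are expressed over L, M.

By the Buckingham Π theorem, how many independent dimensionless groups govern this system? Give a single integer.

1

Dimensional matrix (L×M by m×D×ρ):
  L: [ 0  1 -3]
  M: [ 1  0  1]
RREF → pivots at {m,D} ⇒ r = 2
3 vars − rank 2 = 1 Π group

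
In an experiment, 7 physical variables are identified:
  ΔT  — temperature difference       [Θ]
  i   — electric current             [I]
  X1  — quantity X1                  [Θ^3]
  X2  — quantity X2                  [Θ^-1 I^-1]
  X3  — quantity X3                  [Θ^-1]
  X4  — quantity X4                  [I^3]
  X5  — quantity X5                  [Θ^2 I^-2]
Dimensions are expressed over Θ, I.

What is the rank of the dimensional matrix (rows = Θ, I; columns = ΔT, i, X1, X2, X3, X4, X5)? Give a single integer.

2

Write exponents as rows Θ,I / cols ΔT,i,X1,X2,X3,X4,X5:
  Θ: [ 1  0  3 -1 -1  0  2]
  I: [ 0  1  0 -1  0  3 -2]
Row reduction gives pivot columns ΔT,i; rank = 2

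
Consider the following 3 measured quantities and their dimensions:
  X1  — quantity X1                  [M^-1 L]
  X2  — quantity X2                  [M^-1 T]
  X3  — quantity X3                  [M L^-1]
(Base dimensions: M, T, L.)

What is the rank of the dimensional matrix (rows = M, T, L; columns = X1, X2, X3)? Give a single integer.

2

Dimensional matrix (M×T×L by X1×X2×X3):
  M: [-1 -1  1]
  T: [ 0  1  0]
  L: [ 1  0 -1]
RREF → pivots at {X1,X2} ⇒ r = 2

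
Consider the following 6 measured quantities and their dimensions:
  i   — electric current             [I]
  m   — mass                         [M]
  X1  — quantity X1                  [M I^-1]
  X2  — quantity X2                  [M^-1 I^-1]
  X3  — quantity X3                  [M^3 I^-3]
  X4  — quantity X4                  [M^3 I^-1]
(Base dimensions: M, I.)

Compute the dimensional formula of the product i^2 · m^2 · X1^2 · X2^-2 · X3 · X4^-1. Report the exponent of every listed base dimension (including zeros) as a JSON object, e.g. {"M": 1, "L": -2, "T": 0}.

{"M": 6, "I": 0}

Write exponents as rows M,I / cols i,m,X1,X2,X3,X4:
  M: [ 0  1  1 -1  3  3]
  I: [ 1  0 -1 -1 -3 -1]
  [M]: (2)·0+(2)·1+(2)·1+(-2)·-1+(1)·3+(-1)·3 = 6
  [I]: (2)·1+(2)·0+(2)·-1+(-2)·-1+(1)·-3+(-1)·-1 = 0
⇒ M^6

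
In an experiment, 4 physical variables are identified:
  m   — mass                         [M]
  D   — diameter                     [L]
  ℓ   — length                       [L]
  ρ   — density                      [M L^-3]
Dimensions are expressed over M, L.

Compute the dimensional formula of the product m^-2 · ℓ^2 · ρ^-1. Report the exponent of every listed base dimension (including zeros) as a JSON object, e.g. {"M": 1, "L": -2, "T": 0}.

Exponent matrix [M,L] × [m,D,ℓ,ρ]:
  M: [ 1  0  0  1]
  L: [ 0  1  1 -3]
  [M]: (-2)·1+(2)·0+(-1)·1 = -3
  [L]: (-2)·0+(2)·1+(-1)·-3 = 5
⇒ M^-3 L^5

{"M": -3, "L": 5}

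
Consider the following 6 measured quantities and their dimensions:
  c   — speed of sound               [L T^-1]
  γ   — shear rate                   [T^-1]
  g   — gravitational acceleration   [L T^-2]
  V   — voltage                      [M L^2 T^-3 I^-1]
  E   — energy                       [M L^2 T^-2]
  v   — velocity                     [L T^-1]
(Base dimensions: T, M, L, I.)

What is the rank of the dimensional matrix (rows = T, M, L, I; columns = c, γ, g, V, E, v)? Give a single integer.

4

Exponent matrix [T,M,L,I] × [c,γ,g,V,E,v]:
  T: [-1 -1 -2 -3 -2 -1]
  M: [ 0  0  0  1  1  0]
  L: [ 1  0  1  2  2  1]
  I: [ 0  0  0 -1  0  0]
Echelon form has 4 nonzero rows (pivots: c,γ,V,E)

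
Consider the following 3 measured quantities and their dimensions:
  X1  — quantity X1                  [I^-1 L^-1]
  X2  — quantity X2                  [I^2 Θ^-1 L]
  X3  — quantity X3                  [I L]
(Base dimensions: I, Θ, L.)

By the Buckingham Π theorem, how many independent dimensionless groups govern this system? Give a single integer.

1

Exponent matrix [I,Θ,L] × [X1,X2,X3]:
  I: [-1  2  1]
  Θ: [ 0 -1  0]
  L: [-1  1  1]
RREF → pivots at {X1,X2} ⇒ r = 2
Π count = n − r = 3 − 2 = 1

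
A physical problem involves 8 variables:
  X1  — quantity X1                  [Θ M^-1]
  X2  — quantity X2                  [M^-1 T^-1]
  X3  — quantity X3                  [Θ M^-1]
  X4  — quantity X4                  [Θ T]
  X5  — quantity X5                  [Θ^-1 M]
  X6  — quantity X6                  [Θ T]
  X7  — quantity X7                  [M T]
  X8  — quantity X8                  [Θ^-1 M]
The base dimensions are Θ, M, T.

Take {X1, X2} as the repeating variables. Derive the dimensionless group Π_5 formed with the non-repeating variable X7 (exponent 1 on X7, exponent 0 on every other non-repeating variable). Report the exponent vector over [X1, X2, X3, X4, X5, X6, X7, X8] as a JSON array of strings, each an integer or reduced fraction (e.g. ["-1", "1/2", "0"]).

Write exponents as rows Θ,M,T / cols X1,X2,X3,X4,X5,X6,X7,X8:
  Θ: [ 1  0  1  1 -1  1  0 -1]
  M: [-1 -1 -1  0  1  0  1  1]
  T: [ 0 -1  0  1  0  1  1  0]
Row reduction gives pivot columns X1,X2; rank = 2
Pivot set = {X1,X2}, free = {X3,X4,X5,X6,X7,X8}
RREF:
  r0: [   1    0    1    1   -1    1    0   -1]
  r1: [   0    1    0   -1    0   -1   -1    0]
  r2: [   0    0    0    0    0    0    0    0]
Fix exponent of X7 at 1, X3 at 0, X4 at 0, X5 at 0, X6 at 0, X8 at 0; solve each RREF row for its pivot's exponent:
  r0: exp(X1) + (0)·1 = 0 ⇒ exp(X1) = 0
  r1: exp(X2) + (-1)·1 = 0 ⇒ exp(X2) = 1
Π_5 = X2 · X7

["0", "1", "0", "0", "0", "0", "1", "0"]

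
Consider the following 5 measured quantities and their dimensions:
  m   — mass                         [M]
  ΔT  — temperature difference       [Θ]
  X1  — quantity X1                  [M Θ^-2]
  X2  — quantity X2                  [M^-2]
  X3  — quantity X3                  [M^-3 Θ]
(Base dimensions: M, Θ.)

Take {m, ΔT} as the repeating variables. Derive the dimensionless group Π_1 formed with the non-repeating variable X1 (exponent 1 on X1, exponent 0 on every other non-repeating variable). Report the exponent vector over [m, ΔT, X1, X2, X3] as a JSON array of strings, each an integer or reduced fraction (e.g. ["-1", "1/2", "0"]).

Write exponents as rows M,Θ / cols m,ΔT,X1,X2,X3:
  M: [ 1  0  1 -2 -3]
  Θ: [ 0  1 -2  0  1]
Echelon form has 2 nonzero rows (pivots: m,ΔT)
Repeat: m,ΔT; free: X1,X2,X3
RREF:
  r0: [   1    0    1   -2   -3]
  r1: [   0    1   -2    0    1]
Fix exponent of X1 at 1, X2 at 0, X3 at 0; solve each RREF row for its pivot's exponent:
  r0: exp(m) + (1)·1 = 0 ⇒ exp(m) = -1
  r1: exp(ΔT) + (-2)·1 = 0 ⇒ exp(ΔT) = 2
Π_1 = m^-1 · ΔT^2 · X1

["-1", "2", "1", "0", "0"]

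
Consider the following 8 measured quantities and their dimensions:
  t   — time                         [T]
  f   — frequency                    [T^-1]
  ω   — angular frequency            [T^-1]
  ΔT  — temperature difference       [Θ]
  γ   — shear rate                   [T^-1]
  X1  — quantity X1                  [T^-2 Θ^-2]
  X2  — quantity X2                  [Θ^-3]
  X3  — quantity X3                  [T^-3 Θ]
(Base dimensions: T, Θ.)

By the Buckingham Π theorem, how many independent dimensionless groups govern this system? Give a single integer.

6

Dimensional matrix (T×Θ by t×f×ω×ΔT×γ×X1×X2×X3):
  T: [ 1 -1 -1  0 -1 -2  0 -3]
  Θ: [ 0  0  0  1  0 -2 -3  1]
Echelon form has 2 nonzero rows (pivots: t,ΔT)
Π count = n − r = 8 − 2 = 6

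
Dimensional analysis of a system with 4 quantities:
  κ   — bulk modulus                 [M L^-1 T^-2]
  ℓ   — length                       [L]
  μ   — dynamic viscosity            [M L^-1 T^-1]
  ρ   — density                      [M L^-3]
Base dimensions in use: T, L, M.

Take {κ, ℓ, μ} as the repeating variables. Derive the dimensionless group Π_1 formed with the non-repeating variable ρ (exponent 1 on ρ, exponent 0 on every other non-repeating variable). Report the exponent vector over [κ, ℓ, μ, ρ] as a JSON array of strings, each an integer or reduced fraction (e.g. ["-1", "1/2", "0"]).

Write exponents as rows T,L,M / cols κ,ℓ,μ,ρ:
  T: [-2  0 -1  0]
  L: [-1  1 -1 -3]
  M: [ 1  0  1  1]
Row reduction gives pivot columns κ,ℓ,μ; rank = 3
Pivot set = {κ,ℓ,μ}, free = {ρ}
RREF:
  r0: [   1    0    0   -1]
  r1: [   0    1    0   -2]
  r2: [   0    0    1    2]
Fix exponent of ρ at 1; solve each RREF row for its pivot's exponent:
  r0: exp(κ) + (-1)·1 = 0 ⇒ exp(κ) = 1
  r1: exp(ℓ) + (-2)·1 = 0 ⇒ exp(ℓ) = 2
  r2: exp(μ) + (2)·1 = 0 ⇒ exp(μ) = -2
Π_1 = κ · ℓ^2 · μ^-2 · ρ

["1", "2", "-2", "1"]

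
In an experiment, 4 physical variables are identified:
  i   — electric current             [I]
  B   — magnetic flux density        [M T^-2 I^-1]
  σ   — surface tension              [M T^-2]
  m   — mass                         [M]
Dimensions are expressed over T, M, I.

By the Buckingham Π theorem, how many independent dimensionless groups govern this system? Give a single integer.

Write exponents as rows T,M,I / cols i,B,σ,m:
  T: [ 0 -2 -2  0]
  M: [ 0  1  1  1]
  I: [ 1 -1  0  0]
RREF → pivots at {i,B,m} ⇒ r = 3
n=4, r=3 ⇒ 1 dimensionless group

1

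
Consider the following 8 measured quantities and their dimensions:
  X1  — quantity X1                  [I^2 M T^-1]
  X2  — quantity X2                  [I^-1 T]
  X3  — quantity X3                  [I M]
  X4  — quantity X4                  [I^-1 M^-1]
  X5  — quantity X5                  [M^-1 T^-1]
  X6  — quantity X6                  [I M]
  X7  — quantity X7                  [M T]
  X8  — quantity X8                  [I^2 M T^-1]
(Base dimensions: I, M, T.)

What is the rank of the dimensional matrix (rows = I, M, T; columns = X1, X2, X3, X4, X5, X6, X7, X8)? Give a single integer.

Write exponents as rows I,M,T / cols X1,X2,X3,X4,X5,X6,X7,X8:
  I: [ 2 -1  1 -1  0  1  0  2]
  M: [ 1  0  1 -1 -1  1  1  1]
  T: [-1  1  0  0 -1  0  1 -1]
Row reduction gives pivot columns X1,X2; rank = 2

2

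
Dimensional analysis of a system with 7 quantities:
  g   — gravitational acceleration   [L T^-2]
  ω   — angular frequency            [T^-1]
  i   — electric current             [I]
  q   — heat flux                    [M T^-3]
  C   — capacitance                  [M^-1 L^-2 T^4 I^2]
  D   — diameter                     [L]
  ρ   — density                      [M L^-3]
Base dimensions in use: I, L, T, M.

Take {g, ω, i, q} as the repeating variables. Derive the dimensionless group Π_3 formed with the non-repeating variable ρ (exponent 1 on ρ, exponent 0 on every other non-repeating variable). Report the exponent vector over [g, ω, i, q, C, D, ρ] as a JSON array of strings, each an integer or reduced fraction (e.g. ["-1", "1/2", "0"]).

Write exponents as rows I,L,T,M / cols g,ω,i,q,C,D,ρ:
  I: [ 0  0  1  0  2  0  0]
  L: [ 1  0  0  0 -2  1 -3]
  T: [-2 -1  0 -3  4  0  0]
  M: [ 0  0  0  1 -1  0  1]
Echelon form has 4 nonzero rows (pivots: g,ω,i,q)
Pivot set = {g,ω,i,q}, free = {C,D,ρ}
RREF:
  r0: [   1    0    0    0   -2    1   -3]
  r1: [   0    1    0    0    3   -2    3]
  r2: [   0    0    1    0    2    0    0]
  r3: [   0    0    0    1   -1    0    1]
Fix exponent of ρ at 1, C at 0, D at 0; solve each RREF row for its pivot's exponent:
  r0: exp(g) + (-3)·1 = 0 ⇒ exp(g) = 3
  r1: exp(ω) + (3)·1 = 0 ⇒ exp(ω) = -3
  r2: exp(i) + (0)·1 = 0 ⇒ exp(i) = 0
  r3: exp(q) + (1)·1 = 0 ⇒ exp(q) = -1
Π_3 = g^3 · ω^-3 · q^-1 · ρ

["3", "-3", "0", "-1", "0", "0", "1"]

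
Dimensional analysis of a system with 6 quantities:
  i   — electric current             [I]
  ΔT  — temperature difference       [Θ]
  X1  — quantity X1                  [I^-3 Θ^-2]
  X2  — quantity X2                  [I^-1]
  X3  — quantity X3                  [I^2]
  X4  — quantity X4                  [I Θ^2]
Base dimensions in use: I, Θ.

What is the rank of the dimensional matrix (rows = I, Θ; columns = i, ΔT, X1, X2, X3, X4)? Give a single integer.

2

Dimensional matrix (I×Θ by i×ΔT×X1×X2×X3×X4):
  I: [ 1  0 -3 -1  2  1]
  Θ: [ 0  1 -2  0  0  2]
RREF → pivots at {i,ΔT} ⇒ r = 2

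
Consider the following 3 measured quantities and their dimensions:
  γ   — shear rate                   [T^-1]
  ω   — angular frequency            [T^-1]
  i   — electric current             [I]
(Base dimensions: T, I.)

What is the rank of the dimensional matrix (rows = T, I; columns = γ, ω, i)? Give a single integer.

2

Exponent matrix [T,I] × [γ,ω,i]:
  T: [-1 -1  0]
  I: [ 0  0  1]
Echelon form has 2 nonzero rows (pivots: γ,i)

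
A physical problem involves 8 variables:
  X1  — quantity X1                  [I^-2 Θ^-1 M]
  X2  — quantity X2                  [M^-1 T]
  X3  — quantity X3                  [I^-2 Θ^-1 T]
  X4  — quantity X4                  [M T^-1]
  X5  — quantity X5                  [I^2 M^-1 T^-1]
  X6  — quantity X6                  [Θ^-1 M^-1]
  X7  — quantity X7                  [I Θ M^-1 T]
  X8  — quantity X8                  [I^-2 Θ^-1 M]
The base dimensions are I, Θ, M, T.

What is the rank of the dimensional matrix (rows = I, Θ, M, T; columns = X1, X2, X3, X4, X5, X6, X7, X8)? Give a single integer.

3

Dimensional matrix (I×Θ×M×T by X1×X2×X3×X4×X5×X6×X7×X8):
  I: [-2  0 -2  0  2  0  1 -2]
  Θ: [-1  0 -1  0  0 -1  1 -1]
  M: [ 1 -1  0  1 -1 -1 -1  1]
  T: [ 0  1  1 -1 -1  0  1  0]
Row reduction gives pivot columns X1,X2,X5; rank = 3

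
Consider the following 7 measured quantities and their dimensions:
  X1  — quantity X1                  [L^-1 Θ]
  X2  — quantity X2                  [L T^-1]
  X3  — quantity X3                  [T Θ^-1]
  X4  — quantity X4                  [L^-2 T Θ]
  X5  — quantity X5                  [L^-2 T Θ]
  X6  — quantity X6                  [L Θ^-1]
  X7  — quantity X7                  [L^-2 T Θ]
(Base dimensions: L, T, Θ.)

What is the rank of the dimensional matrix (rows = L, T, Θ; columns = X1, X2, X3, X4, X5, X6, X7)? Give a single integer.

Exponent matrix [L,T,Θ] × [X1,X2,X3,X4,X5,X6,X7]:
  L: [-1  1  0 -2 -2  1 -2]
  T: [ 0 -1  1  1  1  0  1]
  Θ: [ 1  0 -1  1  1 -1  1]
Echelon form has 2 nonzero rows (pivots: X1,X2)

2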